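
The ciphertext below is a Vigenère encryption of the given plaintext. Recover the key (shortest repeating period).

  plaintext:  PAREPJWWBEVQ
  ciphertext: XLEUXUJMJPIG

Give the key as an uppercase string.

  i= 0: X-P =  8 → I
  i= 1: L-A = 11 → L
  i= 2: E-R = 13 → N
  i= 3: U-E = 16 → Q
  i= 4: X-P =  8 → I
  i= 5: U-J = 11 → L
  i= 6: J-W = 13 → N
  i= 7: M-W = 16 → Q
  i= 8: J-B =  8 → I
  i= 9: P-E = 11 → L
  i=10: I-V = 13 → N
  i=11: G-Q = 16 → Q
  shifts repeat with period 4: ILNQ

ILNQ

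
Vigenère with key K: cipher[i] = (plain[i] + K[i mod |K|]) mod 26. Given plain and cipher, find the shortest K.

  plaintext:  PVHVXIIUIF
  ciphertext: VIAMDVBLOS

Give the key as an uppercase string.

  i= 0: V-P =  6 → G
  i= 1: I-V = 13 → N
  i= 2: A-H = 19 → T
  i= 3: M-V = 17 → R
  i= 4: D-X =  6 → G
  i= 5: V-I = 13 → N
  i= 6: B-I = 19 → T
  i= 7: L-U = 17 → R
  i= 8: O-I =  6 → G
  i= 9: S-F = 13 → N
  shifts repeat with period 4: GNTR

GNTR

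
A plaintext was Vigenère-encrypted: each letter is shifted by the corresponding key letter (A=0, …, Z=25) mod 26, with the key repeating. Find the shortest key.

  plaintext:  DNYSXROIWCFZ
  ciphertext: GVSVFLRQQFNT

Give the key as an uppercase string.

  i= 0: G-D =  3 → D
  i= 1: V-N =  8 → I
  i= 2: S-Y = 20 → U
  i= 3: V-S =  3 → D
  i= 4: F-X =  8 → I
  i= 5: L-R = 20 → U
  i= 6: R-O =  3 → D
  i= 7: Q-I =  8 → I
  i= 8: Q-W = 20 → U
  i= 9: F-C =  3 → D
  i=10: N-F =  8 → I
  i=11: T-Z = 20 → U
  shifts repeat with period 3: DIU

DIU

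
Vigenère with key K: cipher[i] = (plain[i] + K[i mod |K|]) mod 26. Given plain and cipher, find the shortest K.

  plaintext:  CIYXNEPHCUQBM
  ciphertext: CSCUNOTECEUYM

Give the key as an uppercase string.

  i= 0: C-C =  0 → A
  i= 1: S-I = 10 → K
  i= 2: C-Y =  4 → E
  i= 3: U-X = 23 → X
  i= 4: N-N =  0 → A
  i= 5: O-E = 10 → K
  i= 6: T-P =  4 → E
  i= 7: E-H = 23 → X
  i= 8: C-C =  0 → A
  i= 9: E-U = 10 → K
  i=10: U-Q =  4 → E
  i=11: Y-B = 23 → X
  i=12: M-M =  0 → A
  shifts repeat with period 4: AKEX

AKEX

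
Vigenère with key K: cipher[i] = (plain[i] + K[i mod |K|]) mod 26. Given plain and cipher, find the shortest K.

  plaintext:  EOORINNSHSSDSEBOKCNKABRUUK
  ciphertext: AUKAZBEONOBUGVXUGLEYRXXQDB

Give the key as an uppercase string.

  i= 0: A-E = 22 → W
  i= 1: U-O =  6 → G
  i= 2: K-O = 22 → W
  i= 3: A-R =  9 → J
  i= 4: Z-I = 17 → R
  i= 5: B-N = 14 → O
  i= 6: E-N = 17 → R
  i= 7: O-S = 22 → W
  i= 8: N-H =  6 → G
  i= 9: O-S = 22 → W
  i=10: B-S =  9 → J
  i=11: U-D = 17 → R
  i=12: G-S = 14 → O
  i=13: V-E = 17 → R
  i=14: X-B = 22 → W
  i=15: U-O =  6 → G
  i=16: G-K = 22 → W
  i=17: L-C =  9 → J
  i=18: E-N = 17 → R
  i=19: Y-K = 14 → O
  i=20: R-A = 17 → R
  i=21: X-B = 22 → W
  i=22: X-R =  6 → G
  i=23: Q-U = 22 → W
  i=24: D-U =  9 → J
  i=25: B-K = 17 → R
  shifts repeat with period 7: WGWJROR

WGWJROR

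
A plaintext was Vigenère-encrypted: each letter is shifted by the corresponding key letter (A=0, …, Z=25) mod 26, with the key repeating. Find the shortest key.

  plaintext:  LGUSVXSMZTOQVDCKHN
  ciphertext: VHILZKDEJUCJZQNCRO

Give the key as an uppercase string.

KBOTENLS

  i= 0: V-L = 10 → K
  i= 1: H-G =  1 → B
  i= 2: I-U = 14 → O
  i= 3: L-S = 19 → T
  i= 4: Z-V =  4 → E
  i= 5: K-X = 13 → N
  i= 6: D-S = 11 → L
  i= 7: E-M = 18 → S
  i= 8: J-Z = 10 → K
  i= 9: U-T =  1 → B
  i=10: C-O = 14 → O
  i=11: J-Q = 19 → T
  i=12: Z-V =  4 → E
  i=13: Q-D = 13 → N
  i=14: N-C = 11 → L
  i=15: C-K = 18 → S
  i=16: R-H = 10 → K
  i=17: O-N =  1 → B
  shifts repeat with period 8: KBOTENLS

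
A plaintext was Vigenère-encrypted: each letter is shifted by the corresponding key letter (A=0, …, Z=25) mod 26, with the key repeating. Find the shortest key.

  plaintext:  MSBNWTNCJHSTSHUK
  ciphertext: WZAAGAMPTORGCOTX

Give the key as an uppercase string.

KHZN

  i= 0: W-M = 10 → K
  i= 1: Z-S =  7 → H
  i= 2: A-B = 25 → Z
  i= 3: A-N = 13 → N
  i= 4: G-W = 10 → K
  i= 5: A-T =  7 → H
  i= 6: M-N = 25 → Z
  i= 7: P-C = 13 → N
  i= 8: T-J = 10 → K
  i= 9: O-H =  7 → H
  i=10: R-S = 25 → Z
  i=11: G-T = 13 → N
  i=12: C-S = 10 → K
  i=13: O-H =  7 → H
  i=14: T-U = 25 → Z
  i=15: X-K = 13 → N
  shifts repeat with period 4: KHZN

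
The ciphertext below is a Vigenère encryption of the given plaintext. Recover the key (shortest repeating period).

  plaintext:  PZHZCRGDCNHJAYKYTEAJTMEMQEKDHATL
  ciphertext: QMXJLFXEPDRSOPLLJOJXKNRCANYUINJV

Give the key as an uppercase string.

BNQKJOR

  i= 0: Q-P =  1 → B
  i= 1: M-Z = 13 → N
  i= 2: X-H = 16 → Q
  i= 3: J-Z = 10 → K
  i= 4: L-C =  9 → J
  i= 5: F-R = 14 → O
  i= 6: X-G = 17 → R
  i= 7: E-D =  1 → B
  i= 8: P-C = 13 → N
  i= 9: D-N = 16 → Q
  i=10: R-H = 10 → K
  i=11: S-J =  9 → J
  i=12: O-A = 14 → O
  i=13: P-Y = 17 → R
  i=14: L-K =  1 → B
  i=15: L-Y = 13 → N
  i=16: J-T = 16 → Q
  i=17: O-E = 10 → K
  i=18: J-A =  9 → J
  i=19: X-J = 14 → O
  i=20: K-T = 17 → R
  i=21: N-M =  1 → B
  i=22: R-E = 13 → N
  i=23: C-M = 16 → Q
  i=24: A-Q = 10 → K
  i=25: N-E =  9 → J
  i=26: Y-K = 14 → O
  i=27: U-D = 17 → R
  i=28: I-H =  1 → B
  i=29: N-A = 13 → N
  i=30: J-T = 16 → Q
  i=31: V-L = 10 → K
  shifts repeat with period 7: BNQKJOR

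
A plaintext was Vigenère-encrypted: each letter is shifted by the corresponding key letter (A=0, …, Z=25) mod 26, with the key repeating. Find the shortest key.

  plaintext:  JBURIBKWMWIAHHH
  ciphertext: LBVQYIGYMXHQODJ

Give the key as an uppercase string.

  i= 0: L-J =  2 → C
  i= 1: B-B =  0 → A
  i= 2: V-U =  1 → B
  i= 3: Q-R = 25 → Z
  i= 4: Y-I = 16 → Q
  i= 5: I-B =  7 → H
  i= 6: G-K = 22 → W
  i= 7: Y-W =  2 → C
  i= 8: M-M =  0 → A
  i= 9: X-W =  1 → B
  i=10: H-I = 25 → Z
  i=11: Q-A = 16 → Q
  i=12: O-H =  7 → H
  i=13: D-H = 22 → W
  i=14: J-H =  2 → C
  shifts repeat with period 7: CABZQHW

CABZQHW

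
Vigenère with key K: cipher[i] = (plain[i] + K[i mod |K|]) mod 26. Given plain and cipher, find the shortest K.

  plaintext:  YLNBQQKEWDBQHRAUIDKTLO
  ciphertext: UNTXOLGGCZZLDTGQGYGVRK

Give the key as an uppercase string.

WCGWYV

  i= 0: U-Y = 22 → W
  i= 1: N-L =  2 → C
  i= 2: T-N =  6 → G
  i= 3: X-B = 22 → W
  i= 4: O-Q = 24 → Y
  i= 5: L-Q = 21 → V
  i= 6: G-K = 22 → W
  i= 7: G-E =  2 → C
  i= 8: C-W =  6 → G
  i= 9: Z-D = 22 → W
  i=10: Z-B = 24 → Y
  i=11: L-Q = 21 → V
  i=12: D-H = 22 → W
  i=13: T-R =  2 → C
  i=14: G-A =  6 → G
  i=15: Q-U = 22 → W
  i=16: G-I = 24 → Y
  i=17: Y-D = 21 → V
  i=18: G-K = 22 → W
  i=19: V-T =  2 → C
  i=20: R-L =  6 → G
  i=21: K-O = 22 → W
  shifts repeat with period 6: WCGWYV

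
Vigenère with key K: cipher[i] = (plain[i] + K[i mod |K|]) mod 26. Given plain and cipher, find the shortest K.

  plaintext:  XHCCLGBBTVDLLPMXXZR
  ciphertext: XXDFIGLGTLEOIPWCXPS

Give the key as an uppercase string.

AQBDXAKF

  i= 0: X-X =  0 → A
  i= 1: X-H = 16 → Q
  i= 2: D-C =  1 → B
  i= 3: F-C =  3 → D
  i= 4: I-L = 23 → X
  i= 5: G-G =  0 → A
  i= 6: L-B = 10 → K
  i= 7: G-B =  5 → F
  i= 8: T-T =  0 → A
  i= 9: L-V = 16 → Q
  i=10: E-D =  1 → B
  i=11: O-L =  3 → D
  i=12: I-L = 23 → X
  i=13: P-P =  0 → A
  i=14: W-M = 10 → K
  i=15: C-X =  5 → F
  i=16: X-X =  0 → A
  i=17: P-Z = 16 → Q
  i=18: S-R =  1 → B
  shifts repeat with period 8: AQBDXAKF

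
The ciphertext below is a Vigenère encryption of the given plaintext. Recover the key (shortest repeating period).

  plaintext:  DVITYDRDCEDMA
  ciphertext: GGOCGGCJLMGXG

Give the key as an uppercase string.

  i= 0: G-D =  3 → D
  i= 1: G-V = 11 → L
  i= 2: O-I =  6 → G
  i= 3: C-T =  9 → J
  i= 4: G-Y =  8 → I
  i= 5: G-D =  3 → D
  i= 6: C-R = 11 → L
  i= 7: J-D =  6 → G
  i= 8: L-C =  9 → J
  i= 9: M-E =  8 → I
  i=10: G-D =  3 → D
  i=11: X-M = 11 → L
  i=12: G-A =  6 → G
  shifts repeat with period 5: DLGJI

DLGJI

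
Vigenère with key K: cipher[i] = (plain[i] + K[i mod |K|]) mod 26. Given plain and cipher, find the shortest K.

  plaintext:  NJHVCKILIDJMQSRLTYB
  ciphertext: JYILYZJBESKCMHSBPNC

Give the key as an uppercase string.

WPBQ

  i= 0: J-N = 22 → W
  i= 1: Y-J = 15 → P
  i= 2: I-H =  1 → B
  i= 3: L-V = 16 → Q
  i= 4: Y-C = 22 → W
  i= 5: Z-K = 15 → P
  i= 6: J-I =  1 → B
  i= 7: B-L = 16 → Q
  i= 8: E-I = 22 → W
  i= 9: S-D = 15 → P
  i=10: K-J =  1 → B
  i=11: C-M = 16 → Q
  i=12: M-Q = 22 → W
  i=13: H-S = 15 → P
  i=14: S-R =  1 → B
  i=15: B-L = 16 → Q
  i=16: P-T = 22 → W
  i=17: N-Y = 15 → P
  i=18: C-B =  1 → B
  shifts repeat with period 4: WPBQ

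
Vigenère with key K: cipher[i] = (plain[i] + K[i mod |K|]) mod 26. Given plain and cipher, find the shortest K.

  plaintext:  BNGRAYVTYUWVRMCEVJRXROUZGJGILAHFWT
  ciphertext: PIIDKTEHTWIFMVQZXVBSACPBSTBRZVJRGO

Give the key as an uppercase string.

  i= 0: P-B = 14 → O
  i= 1: I-N = 21 → V
  i= 2: I-G =  2 → C
  i= 3: D-R = 12 → M
  i= 4: K-A = 10 → K
  i= 5: T-Y = 21 → V
  i= 6: E-V =  9 → J
  i= 7: H-T = 14 → O
  i= 8: T-Y = 21 → V
  i= 9: W-U =  2 → C
  i=10: I-W = 12 → M
  i=11: F-V = 10 → K
  i=12: M-R = 21 → V
  i=13: V-M =  9 → J
  i=14: Q-C = 14 → O
  i=15: Z-E = 21 → V
  i=16: X-V =  2 → C
  i=17: V-J = 12 → M
  i=18: B-R = 10 → K
  i=19: S-X = 21 → V
  i=20: A-R =  9 → J
  i=21: C-O = 14 → O
  i=22: P-U = 21 → V
  i=23: B-Z =  2 → C
  i=24: S-G = 12 → M
  i=25: T-J = 10 → K
  i=26: B-G = 21 → V
  i=27: R-I =  9 → J
  i=28: Z-L = 14 → O
  i=29: V-A = 21 → V
  i=30: J-H =  2 → C
  i=31: R-F = 12 → M
  i=32: G-W = 10 → K
  i=33: O-T = 21 → V
  shifts repeat with period 7: OVCMKVJ

OVCMKVJ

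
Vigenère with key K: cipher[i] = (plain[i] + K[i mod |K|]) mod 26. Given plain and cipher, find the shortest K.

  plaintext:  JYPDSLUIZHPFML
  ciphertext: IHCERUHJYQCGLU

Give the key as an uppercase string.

ZJNB

  i= 0: I-J = 25 → Z
  i= 1: H-Y =  9 → J
  i= 2: C-P = 13 → N
  i= 3: E-D =  1 → B
  i= 4: R-S = 25 → Z
  i= 5: U-L =  9 → J
  i= 6: H-U = 13 → N
  i= 7: J-I =  1 → B
  i= 8: Y-Z = 25 → Z
  i= 9: Q-H =  9 → J
  i=10: C-P = 13 → N
  i=11: G-F =  1 → B
  i=12: L-M = 25 → Z
  i=13: U-L =  9 → J
  shifts repeat with period 4: ZJNB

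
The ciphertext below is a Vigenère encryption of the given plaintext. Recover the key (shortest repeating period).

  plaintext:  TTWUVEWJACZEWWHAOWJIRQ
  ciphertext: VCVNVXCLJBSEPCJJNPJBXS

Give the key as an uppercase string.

  i= 0: V-T =  2 → C
  i= 1: C-T =  9 → J
  i= 2: V-W = 25 → Z
  i= 3: N-U = 19 → T
  i= 4: V-V =  0 → A
  i= 5: X-E = 19 → T
  i= 6: C-W =  6 → G
  i= 7: L-J =  2 → C
  i= 8: J-A =  9 → J
  i= 9: B-C = 25 → Z
  i=10: S-Z = 19 → T
  i=11: E-E =  0 → A
  i=12: P-W = 19 → T
  i=13: C-W =  6 → G
  i=14: J-H =  2 → C
  i=15: J-A =  9 → J
  i=16: N-O = 25 → Z
  i=17: P-W = 19 → T
  i=18: J-J =  0 → A
  i=19: B-I = 19 → T
  i=20: X-R =  6 → G
  i=21: S-Q =  2 → C
  shifts repeat with period 7: CJZTATG

CJZTATG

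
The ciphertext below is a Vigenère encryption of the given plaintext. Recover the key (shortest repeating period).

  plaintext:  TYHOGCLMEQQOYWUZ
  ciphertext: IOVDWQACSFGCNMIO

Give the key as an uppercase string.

PQO

  i= 0: I-T = 15 → P
  i= 1: O-Y = 16 → Q
  i= 2: V-H = 14 → O
  i= 3: D-O = 15 → P
  i= 4: W-G = 16 → Q
  i= 5: Q-C = 14 → O
  i= 6: A-L = 15 → P
  i= 7: C-M = 16 → Q
  i= 8: S-E = 14 → O
  i= 9: F-Q = 15 → P
  i=10: G-Q = 16 → Q
  i=11: C-O = 14 → O
  i=12: N-Y = 15 → P
  i=13: M-W = 16 → Q
  i=14: I-U = 14 → O
  i=15: O-Z = 15 → P
  shifts repeat with period 3: PQO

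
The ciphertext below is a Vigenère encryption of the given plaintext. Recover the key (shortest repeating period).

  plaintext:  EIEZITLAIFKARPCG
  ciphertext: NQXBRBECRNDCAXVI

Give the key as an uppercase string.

  i= 0: N-E =  9 → J
  i= 1: Q-I =  8 → I
  i= 2: X-E = 19 → T
  i= 3: B-Z =  2 → C
  i= 4: R-I =  9 → J
  i= 5: B-T =  8 → I
  i= 6: E-L = 19 → T
  i= 7: C-A =  2 → C
  i= 8: R-I =  9 → J
  i= 9: N-F =  8 → I
  i=10: D-K = 19 → T
  i=11: C-A =  2 → C
  i=12: A-R =  9 → J
  i=13: X-P =  8 → I
  i=14: V-C = 19 → T
  i=15: I-G =  2 → C
  shifts repeat with period 4: JITC

JITC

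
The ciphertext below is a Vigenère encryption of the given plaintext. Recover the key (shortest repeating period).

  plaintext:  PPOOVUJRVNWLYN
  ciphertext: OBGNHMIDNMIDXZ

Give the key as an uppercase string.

ZMS

  i= 0: O-P = 25 → Z
  i= 1: B-P = 12 → M
  i= 2: G-O = 18 → S
  i= 3: N-O = 25 → Z
  i= 4: H-V = 12 → M
  i= 5: M-U = 18 → S
  i= 6: I-J = 25 → Z
  i= 7: D-R = 12 → M
  i= 8: N-V = 18 → S
  i= 9: M-N = 25 → Z
  i=10: I-W = 12 → M
  i=11: D-L = 18 → S
  i=12: X-Y = 25 → Z
  i=13: Z-N = 12 → M
  shifts repeat with period 3: ZMS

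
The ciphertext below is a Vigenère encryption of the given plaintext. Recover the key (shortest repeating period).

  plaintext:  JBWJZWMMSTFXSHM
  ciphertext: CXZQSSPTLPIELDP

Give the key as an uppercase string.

  i= 0: C-J = 19 → T
  i= 1: X-B = 22 → W
  i= 2: Z-W =  3 → D
  i= 3: Q-J =  7 → H
  i= 4: S-Z = 19 → T
  i= 5: S-W = 22 → W
  i= 6: P-M =  3 → D
  i= 7: T-M =  7 → H
  i= 8: L-S = 19 → T
  i= 9: P-T = 22 → W
  i=10: I-F =  3 → D
  i=11: E-X =  7 → H
  i=12: L-S = 19 → T
  i=13: D-H = 22 → W
  i=14: P-M =  3 → D
  shifts repeat with period 4: TWDH

TWDH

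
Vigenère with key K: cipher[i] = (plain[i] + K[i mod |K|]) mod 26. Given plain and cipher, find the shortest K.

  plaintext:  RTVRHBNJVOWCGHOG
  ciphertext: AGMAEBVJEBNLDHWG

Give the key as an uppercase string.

JNRJXAIA

  i= 0: A-R =  9 → J
  i= 1: G-T = 13 → N
  i= 2: M-V = 17 → R
  i= 3: A-R =  9 → J
  i= 4: E-H = 23 → X
  i= 5: B-B =  0 → A
  i= 6: V-N =  8 → I
  i= 7: J-J =  0 → A
  i= 8: E-V =  9 → J
  i= 9: B-O = 13 → N
  i=10: N-W = 17 → R
  i=11: L-C =  9 → J
  i=12: D-G = 23 → X
  i=13: H-H =  0 → A
  i=14: W-O =  8 → I
  i=15: G-G =  0 → A
  shifts repeat with period 8: JNRJXAIA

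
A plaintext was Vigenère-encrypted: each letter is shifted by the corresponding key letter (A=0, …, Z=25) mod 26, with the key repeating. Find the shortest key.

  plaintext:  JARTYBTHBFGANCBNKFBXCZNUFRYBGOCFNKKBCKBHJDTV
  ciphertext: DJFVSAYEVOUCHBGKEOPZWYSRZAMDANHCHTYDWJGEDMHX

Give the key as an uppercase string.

UJOCUZFX

  i= 0: D-J = 20 → U
  i= 1: J-A =  9 → J
  i= 2: F-R = 14 → O
  i= 3: V-T =  2 → C
  i= 4: S-Y = 20 → U
  i= 5: A-B = 25 → Z
  i= 6: Y-T =  5 → F
  i= 7: E-H = 23 → X
  i= 8: V-B = 20 → U
  i= 9: O-F =  9 → J
  i=10: U-G = 14 → O
  i=11: C-A =  2 → C
  i=12: H-N = 20 → U
  i=13: B-C = 25 → Z
  i=14: G-B =  5 → F
  i=15: K-N = 23 → X
  i=16: E-K = 20 → U
  i=17: O-F =  9 → J
  i=18: P-B = 14 → O
  i=19: Z-X =  2 → C
  i=20: W-C = 20 → U
  i=21: Y-Z = 25 → Z
  i=22: S-N =  5 → F
  i=23: R-U = 23 → X
  i=24: Z-F = 20 → U
  i=25: A-R =  9 → J
  i=26: M-Y = 14 → O
  i=27: D-B =  2 → C
  i=28: A-G = 20 → U
  i=29: N-O = 25 → Z
  i=30: H-C =  5 → F
  i=31: C-F = 23 → X
  i=32: H-N = 20 → U
  i=33: T-K =  9 → J
  i=34: Y-K = 14 → O
  i=35: D-B =  2 → C
  i=36: W-C = 20 → U
  i=37: J-K = 25 → Z
  i=38: G-B =  5 → F
  i=39: E-H = 23 → X
  i=40: D-J = 20 → U
  i=41: M-D =  9 → J
  i=42: H-T = 14 → O
  i=43: X-V =  2 → C
  shifts repeat with period 8: UJOCUZFX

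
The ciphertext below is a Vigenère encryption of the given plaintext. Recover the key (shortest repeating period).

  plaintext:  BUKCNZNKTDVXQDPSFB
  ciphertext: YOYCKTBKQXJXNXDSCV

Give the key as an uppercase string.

XUOA

  i= 0: Y-B = 23 → X
  i= 1: O-U = 20 → U
  i= 2: Y-K = 14 → O
  i= 3: C-C =  0 → A
  i= 4: K-N = 23 → X
  i= 5: T-Z = 20 → U
  i= 6: B-N = 14 → O
  i= 7: K-K =  0 → A
  i= 8: Q-T = 23 → X
  i= 9: X-D = 20 → U
  i=10: J-V = 14 → O
  i=11: X-X =  0 → A
  i=12: N-Q = 23 → X
  i=13: X-D = 20 → U
  i=14: D-P = 14 → O
  i=15: S-S =  0 → A
  i=16: C-F = 23 → X
  i=17: V-B = 20 → U
  shifts repeat with period 4: XUOA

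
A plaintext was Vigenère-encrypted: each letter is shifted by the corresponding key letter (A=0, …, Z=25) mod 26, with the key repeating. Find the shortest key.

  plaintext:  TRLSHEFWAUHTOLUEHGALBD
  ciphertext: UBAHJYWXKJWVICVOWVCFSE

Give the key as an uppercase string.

BKPPCUR

  i= 0: U-T =  1 → B
  i= 1: B-R = 10 → K
  i= 2: A-L = 15 → P
  i= 3: H-S = 15 → P
  i= 4: J-H =  2 → C
  i= 5: Y-E = 20 → U
  i= 6: W-F = 17 → R
  i= 7: X-W =  1 → B
  i= 8: K-A = 10 → K
  i= 9: J-U = 15 → P
  i=10: W-H = 15 → P
  i=11: V-T =  2 → C
  i=12: I-O = 20 → U
  i=13: C-L = 17 → R
  i=14: V-U =  1 → B
  i=15: O-E = 10 → K
  i=16: W-H = 15 → P
  i=17: V-G = 15 → P
  i=18: C-A =  2 → C
  i=19: F-L = 20 → U
  i=20: S-B = 17 → R
  i=21: E-D =  1 → B
  shifts repeat with period 7: BKPPCUR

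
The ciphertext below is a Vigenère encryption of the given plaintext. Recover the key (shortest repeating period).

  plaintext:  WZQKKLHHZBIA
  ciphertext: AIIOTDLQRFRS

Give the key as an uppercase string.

  i= 0: A-W =  4 → E
  i= 1: I-Z =  9 → J
  i= 2: I-Q = 18 → S
  i= 3: O-K =  4 → E
  i= 4: T-K =  9 → J
  i= 5: D-L = 18 → S
  i= 6: L-H =  4 → E
  i= 7: Q-H =  9 → J
  i= 8: R-Z = 18 → S
  i= 9: F-B =  4 → E
  i=10: R-I =  9 → J
  i=11: S-A = 18 → S
  shifts repeat with period 3: EJS

EJS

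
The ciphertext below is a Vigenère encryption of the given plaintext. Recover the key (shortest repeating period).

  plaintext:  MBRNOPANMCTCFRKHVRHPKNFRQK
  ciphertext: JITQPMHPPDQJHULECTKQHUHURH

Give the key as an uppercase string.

  i= 0: J-M = 23 → X
  i= 1: I-B =  7 → H
  i= 2: T-R =  2 → C
  i= 3: Q-N =  3 → D
  i= 4: P-O =  1 → B
  i= 5: M-P = 23 → X
  i= 6: H-A =  7 → H
  i= 7: P-N =  2 → C
  i= 8: P-M =  3 → D
  i= 9: D-C =  1 → B
  i=10: Q-T = 23 → X
  i=11: J-C =  7 → H
  i=12: H-F =  2 → C
  i=13: U-R =  3 → D
  i=14: L-K =  1 → B
  i=15: E-H = 23 → X
  i=16: C-V =  7 → H
  i=17: T-R =  2 → C
  i=18: K-H =  3 → D
  i=19: Q-P =  1 → B
  i=20: H-K = 23 → X
  i=21: U-N =  7 → H
  i=22: H-F =  2 → C
  i=23: U-R =  3 → D
  i=24: R-Q =  1 → B
  i=25: H-K = 23 → X
  shifts repeat with period 5: XHCDB

XHCDB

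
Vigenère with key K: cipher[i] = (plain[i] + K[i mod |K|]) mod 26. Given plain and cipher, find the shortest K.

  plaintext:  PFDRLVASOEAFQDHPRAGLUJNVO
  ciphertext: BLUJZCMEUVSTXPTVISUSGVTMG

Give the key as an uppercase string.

MGRSOHM

  i= 0: B-P = 12 → M
  i= 1: L-F =  6 → G
  i= 2: U-D = 17 → R
  i= 3: J-R = 18 → S
  i= 4: Z-L = 14 → O
  i= 5: C-V =  7 → H
  i= 6: M-A = 12 → M
  i= 7: E-S = 12 → M
  i= 8: U-O =  6 → G
  i= 9: V-E = 17 → R
  i=10: S-A = 18 → S
  i=11: T-F = 14 → O
  i=12: X-Q =  7 → H
  i=13: P-D = 12 → M
  i=14: T-H = 12 → M
  i=15: V-P =  6 → G
  i=16: I-R = 17 → R
  i=17: S-A = 18 → S
  i=18: U-G = 14 → O
  i=19: S-L =  7 → H
  i=20: G-U = 12 → M
  i=21: V-J = 12 → M
  i=22: T-N =  6 → G
  i=23: M-V = 17 → R
  i=24: G-O = 18 → S
  shifts repeat with period 7: MGRSOHM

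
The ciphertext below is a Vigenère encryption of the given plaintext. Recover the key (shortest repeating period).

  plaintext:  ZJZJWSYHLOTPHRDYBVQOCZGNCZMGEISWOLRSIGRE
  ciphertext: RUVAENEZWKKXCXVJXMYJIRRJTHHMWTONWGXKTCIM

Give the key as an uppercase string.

  i= 0: R-Z = 18 → S
  i= 1: U-J = 11 → L
  i= 2: V-Z = 22 → W
  i= 3: A-J = 17 → R
  i= 4: E-W =  8 → I
  i= 5: N-S = 21 → V
  i= 6: E-Y =  6 → G
  i= 7: Z-H = 18 → S
  i= 8: W-L = 11 → L
  i= 9: K-O = 22 → W
  i=10: K-T = 17 → R
  i=11: X-P =  8 → I
  i=12: C-H = 21 → V
  i=13: X-R =  6 → G
  i=14: V-D = 18 → S
  i=15: J-Y = 11 → L
  i=16: X-B = 22 → W
  i=17: M-V = 17 → R
  i=18: Y-Q =  8 → I
  i=19: J-O = 21 → V
  i=20: I-C =  6 → G
  i=21: R-Z = 18 → S
  i=22: R-G = 11 → L
  i=23: J-N = 22 → W
  i=24: T-C = 17 → R
  i=25: H-Z =  8 → I
  i=26: H-M = 21 → V
  i=27: M-G =  6 → G
  i=28: W-E = 18 → S
  i=29: T-I = 11 → L
  i=30: O-S = 22 → W
  i=31: N-W = 17 → R
  i=32: W-O =  8 → I
  i=33: G-L = 21 → V
  i=34: X-R =  6 → G
  i=35: K-S = 18 → S
  i=36: T-I = 11 → L
  i=37: C-G = 22 → W
  i=38: I-R = 17 → R
  i=39: M-E =  8 → I
  shifts repeat with period 7: SLWRIVG

SLWRIVG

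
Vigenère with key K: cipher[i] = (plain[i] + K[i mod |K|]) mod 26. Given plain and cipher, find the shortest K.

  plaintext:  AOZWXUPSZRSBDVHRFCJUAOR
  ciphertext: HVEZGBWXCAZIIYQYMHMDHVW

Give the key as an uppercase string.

  i= 0: H-A =  7 → H
  i= 1: V-O =  7 → H
  i= 2: E-Z =  5 → F
  i= 3: Z-W =  3 → D
  i= 4: G-X =  9 → J
  i= 5: B-U =  7 → H
  i= 6: W-P =  7 → H
  i= 7: X-S =  5 → F
  i= 8: C-Z =  3 → D
  i= 9: A-R =  9 → J
  i=10: Z-S =  7 → H
  i=11: I-B =  7 → H
  i=12: I-D =  5 → F
  i=13: Y-V =  3 → D
  i=14: Q-H =  9 → J
  i=15: Y-R =  7 → H
  i=16: M-F =  7 → H
  i=17: H-C =  5 → F
  i=18: M-J =  3 → D
  i=19: D-U =  9 → J
  i=20: H-A =  7 → H
  i=21: V-O =  7 → H
  i=22: W-R =  5 → F
  shifts repeat with period 5: HHFDJ

HHFDJ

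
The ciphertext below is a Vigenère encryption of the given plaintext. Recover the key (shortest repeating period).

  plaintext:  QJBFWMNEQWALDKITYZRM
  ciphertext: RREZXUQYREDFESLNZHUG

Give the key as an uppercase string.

BIDU

  i= 0: R-Q =  1 → B
  i= 1: R-J =  8 → I
  i= 2: E-B =  3 → D
  i= 3: Z-F = 20 → U
  i= 4: X-W =  1 → B
  i= 5: U-M =  8 → I
  i= 6: Q-N =  3 → D
  i= 7: Y-E = 20 → U
  i= 8: R-Q =  1 → B
  i= 9: E-W =  8 → I
  i=10: D-A =  3 → D
  i=11: F-L = 20 → U
  i=12: E-D =  1 → B
  i=13: S-K =  8 → I
  i=14: L-I =  3 → D
  i=15: N-T = 20 → U
  i=16: Z-Y =  1 → B
  i=17: H-Z =  8 → I
  i=18: U-R =  3 → D
  i=19: G-M = 20 → U
  shifts repeat with period 4: BIDU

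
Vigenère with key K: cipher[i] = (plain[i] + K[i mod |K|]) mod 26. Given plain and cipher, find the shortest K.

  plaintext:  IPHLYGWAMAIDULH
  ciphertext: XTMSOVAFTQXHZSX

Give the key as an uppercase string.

  i= 0: X-I = 15 → P
  i= 1: T-P =  4 → E
  i= 2: M-H =  5 → F
  i= 3: S-L =  7 → H
  i= 4: O-Y = 16 → Q
  i= 5: V-G = 15 → P
  i= 6: A-W =  4 → E
  i= 7: F-A =  5 → F
  i= 8: T-M =  7 → H
  i= 9: Q-A = 16 → Q
  i=10: X-I = 15 → P
  i=11: H-D =  4 → E
  i=12: Z-U =  5 → F
  i=13: S-L =  7 → H
  i=14: X-H = 16 → Q
  shifts repeat with period 5: PEFHQ

PEFHQ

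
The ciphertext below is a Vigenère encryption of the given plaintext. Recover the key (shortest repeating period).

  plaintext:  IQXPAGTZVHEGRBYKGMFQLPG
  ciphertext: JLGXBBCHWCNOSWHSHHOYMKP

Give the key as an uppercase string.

BVJI

  i= 0: J-I =  1 → B
  i= 1: L-Q = 21 → V
  i= 2: G-X =  9 → J
  i= 3: X-P =  8 → I
  i= 4: B-A =  1 → B
  i= 5: B-G = 21 → V
  i= 6: C-T =  9 → J
  i= 7: H-Z =  8 → I
  i= 8: W-V =  1 → B
  i= 9: C-H = 21 → V
  i=10: N-E =  9 → J
  i=11: O-G =  8 → I
  i=12: S-R =  1 → B
  i=13: W-B = 21 → V
  i=14: H-Y =  9 → J
  i=15: S-K =  8 → I
  i=16: H-G =  1 → B
  i=17: H-M = 21 → V
  i=18: O-F =  9 → J
  i=19: Y-Q =  8 → I
  i=20: M-L =  1 → B
  i=21: K-P = 21 → V
  i=22: P-G =  9 → J
  shifts repeat with period 4: BVJI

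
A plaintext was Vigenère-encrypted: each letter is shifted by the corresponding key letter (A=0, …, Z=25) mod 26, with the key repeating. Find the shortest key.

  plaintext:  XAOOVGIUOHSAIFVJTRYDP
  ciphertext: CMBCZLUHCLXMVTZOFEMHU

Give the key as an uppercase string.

  i= 0: C-X =  5 → F
  i= 1: M-A = 12 → M
  i= 2: B-O = 13 → N
  i= 3: C-O = 14 → O
  i= 4: Z-V =  4 → E
  i= 5: L-G =  5 → F
  i= 6: U-I = 12 → M
  i= 7: H-U = 13 → N
  i= 8: C-O = 14 → O
  i= 9: L-H =  4 → E
  i=10: X-S =  5 → F
  i=11: M-A = 12 → M
  i=12: V-I = 13 → N
  i=13: T-F = 14 → O
  i=14: Z-V =  4 → E
  i=15: O-J =  5 → F
  i=16: F-T = 12 → M
  i=17: E-R = 13 → N
  i=18: M-Y = 14 → O
  i=19: H-D =  4 → E
  i=20: U-P =  5 → F
  shifts repeat with period 5: FMNOE

FMNOE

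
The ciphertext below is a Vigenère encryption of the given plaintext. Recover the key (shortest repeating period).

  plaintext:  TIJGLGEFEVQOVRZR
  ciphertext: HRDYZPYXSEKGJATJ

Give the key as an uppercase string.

  i= 0: H-T = 14 → O
  i= 1: R-I =  9 → J
  i= 2: D-J = 20 → U
  i= 3: Y-G = 18 → S
  i= 4: Z-L = 14 → O
  i= 5: P-G =  9 → J
  i= 6: Y-E = 20 → U
  i= 7: X-F = 18 → S
  i= 8: S-E = 14 → O
  i= 9: E-V =  9 → J
  i=10: K-Q = 20 → U
  i=11: G-O = 18 → S
  i=12: J-V = 14 → O
  i=13: A-R =  9 → J
  i=14: T-Z = 20 → U
  i=15: J-R = 18 → S
  shifts repeat with period 4: OJUS

OJUS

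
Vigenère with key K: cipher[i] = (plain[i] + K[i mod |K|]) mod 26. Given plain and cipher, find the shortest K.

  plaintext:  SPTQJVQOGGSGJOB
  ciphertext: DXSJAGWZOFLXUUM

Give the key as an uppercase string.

LIZTRLG

  i= 0: D-S = 11 → L
  i= 1: X-P =  8 → I
  i= 2: S-T = 25 → Z
  i= 3: J-Q = 19 → T
  i= 4: A-J = 17 → R
  i= 5: G-V = 11 → L
  i= 6: W-Q =  6 → G
  i= 7: Z-O = 11 → L
  i= 8: O-G =  8 → I
  i= 9: F-G = 25 → Z
  i=10: L-S = 19 → T
  i=11: X-G = 17 → R
  i=12: U-J = 11 → L
  i=13: U-O =  6 → G
  i=14: M-B = 11 → L
  shifts repeat with period 7: LIZTRLG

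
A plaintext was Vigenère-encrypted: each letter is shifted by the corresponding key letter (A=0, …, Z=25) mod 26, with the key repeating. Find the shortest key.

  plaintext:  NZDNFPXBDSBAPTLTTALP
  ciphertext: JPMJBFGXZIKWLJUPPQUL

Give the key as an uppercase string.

WQJW

  i= 0: J-N = 22 → W
  i= 1: P-Z = 16 → Q
  i= 2: M-D =  9 → J
  i= 3: J-N = 22 → W
  i= 4: B-F = 22 → W
  i= 5: F-P = 16 → Q
  i= 6: G-X =  9 → J
  i= 7: X-B = 22 → W
  i= 8: Z-D = 22 → W
  i= 9: I-S = 16 → Q
  i=10: K-B =  9 → J
  i=11: W-A = 22 → W
  i=12: L-P = 22 → W
  i=13: J-T = 16 → Q
  i=14: U-L =  9 → J
  i=15: P-T = 22 → W
  i=16: P-T = 22 → W
  i=17: Q-A = 16 → Q
  i=18: U-L =  9 → J
  i=19: L-P = 22 → W
  shifts repeat with period 4: WQJW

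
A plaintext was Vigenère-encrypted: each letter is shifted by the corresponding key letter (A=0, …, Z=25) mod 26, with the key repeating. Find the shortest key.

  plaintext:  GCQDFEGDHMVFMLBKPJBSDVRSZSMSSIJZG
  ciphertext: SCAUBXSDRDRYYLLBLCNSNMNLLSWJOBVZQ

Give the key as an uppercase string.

  i= 0: S-G = 12 → M
  i= 1: C-C =  0 → A
  i= 2: A-Q = 10 → K
  i= 3: U-D = 17 → R
  i= 4: B-F = 22 → W
  i= 5: X-E = 19 → T
  i= 6: S-G = 12 → M
  i= 7: D-D =  0 → A
  i= 8: R-H = 10 → K
  i= 9: D-M = 17 → R
  i=10: R-V = 22 → W
  i=11: Y-F = 19 → T
  i=12: Y-M = 12 → M
  i=13: L-L =  0 → A
  i=14: L-B = 10 → K
  i=15: B-K = 17 → R
  i=16: L-P = 22 → W
  i=17: C-J = 19 → T
  i=18: N-B = 12 → M
  i=19: S-S =  0 → A
  i=20: N-D = 10 → K
  i=21: M-V = 17 → R
  i=22: N-R = 22 → W
  i=23: L-S = 19 → T
  i=24: L-Z = 12 → M
  i=25: S-S =  0 → A
  i=26: W-M = 10 → K
  i=27: J-S = 17 → R
  i=28: O-S = 22 → W
  i=29: B-I = 19 → T
  i=30: V-J = 12 → M
  i=31: Z-Z =  0 → A
  i=32: Q-G = 10 → K
  shifts repeat with period 6: MAKRWT

MAKRWT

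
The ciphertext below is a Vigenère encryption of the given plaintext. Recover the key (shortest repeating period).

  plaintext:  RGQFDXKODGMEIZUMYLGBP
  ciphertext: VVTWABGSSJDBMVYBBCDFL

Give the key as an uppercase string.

  i= 0: V-R =  4 → E
  i= 1: V-G = 15 → P
  i= 2: T-Q =  3 → D
  i= 3: W-F = 17 → R
  i= 4: A-D = 23 → X
  i= 5: B-X =  4 → E
  i= 6: G-K = 22 → W
  i= 7: S-O =  4 → E
  i= 8: S-D = 15 → P
  i= 9: J-G =  3 → D
  i=10: D-M = 17 → R
  i=11: B-E = 23 → X
  i=12: M-I =  4 → E
  i=13: V-Z = 22 → W
  i=14: Y-U =  4 → E
  i=15: B-M = 15 → P
  i=16: B-Y =  3 → D
  i=17: C-L = 17 → R
  i=18: D-G = 23 → X
  i=19: F-B =  4 → E
  i=20: L-P = 22 → W
  shifts repeat with period 7: EPDRXEW

EPDRXEW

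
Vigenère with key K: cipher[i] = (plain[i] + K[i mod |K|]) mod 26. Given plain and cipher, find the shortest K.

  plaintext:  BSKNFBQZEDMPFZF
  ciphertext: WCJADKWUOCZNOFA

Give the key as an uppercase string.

  i= 0: W-B = 21 → V
  i= 1: C-S = 10 → K
  i= 2: J-K = 25 → Z
  i= 3: A-N = 13 → N
  i= 4: D-F = 24 → Y
  i= 5: K-B =  9 → J
  i= 6: W-Q =  6 → G
  i= 7: U-Z = 21 → V
  i= 8: O-E = 10 → K
  i= 9: C-D = 25 → Z
  i=10: Z-M = 13 → N
  i=11: N-P = 24 → Y
  i=12: O-F =  9 → J
  i=13: F-Z =  6 → G
  i=14: A-F = 21 → V
  shifts repeat with period 7: VKZNYJG

VKZNYJG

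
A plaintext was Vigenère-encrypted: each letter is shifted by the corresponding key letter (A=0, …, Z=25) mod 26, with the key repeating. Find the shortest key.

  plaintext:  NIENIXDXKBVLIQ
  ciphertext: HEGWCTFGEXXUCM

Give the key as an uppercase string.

  i= 0: H-N = 20 → U
  i= 1: E-I = 22 → W
  i= 2: G-E =  2 → C
  i= 3: W-N =  9 → J
  i= 4: C-I = 20 → U
  i= 5: T-X = 22 → W
  i= 6: F-D =  2 → C
  i= 7: G-X =  9 → J
  i= 8: E-K = 20 → U
  i= 9: X-B = 22 → W
  i=10: X-V =  2 → C
  i=11: U-L =  9 → J
  i=12: C-I = 20 → U
  i=13: M-Q = 22 → W
  shifts repeat with period 4: UWCJ

UWCJ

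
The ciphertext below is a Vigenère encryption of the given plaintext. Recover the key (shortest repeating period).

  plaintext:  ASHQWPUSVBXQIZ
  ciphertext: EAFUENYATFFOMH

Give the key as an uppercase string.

  i= 0: E-A =  4 → E
  i= 1: A-S =  8 → I
  i= 2: F-H = 24 → Y
  i= 3: U-Q =  4 → E
  i= 4: E-W =  8 → I
  i= 5: N-P = 24 → Y
  i= 6: Y-U =  4 → E
  i= 7: A-S =  8 → I
  i= 8: T-V = 24 → Y
  i= 9: F-B =  4 → E
  i=10: F-X =  8 → I
  i=11: O-Q = 24 → Y
  i=12: M-I =  4 → E
  i=13: H-Z =  8 → I
  shifts repeat with period 3: EIY

EIY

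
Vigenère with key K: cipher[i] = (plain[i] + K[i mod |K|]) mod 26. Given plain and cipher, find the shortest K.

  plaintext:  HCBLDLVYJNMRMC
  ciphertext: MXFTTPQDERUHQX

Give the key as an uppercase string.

  i= 0: M-H =  5 → F
  i= 1: X-C = 21 → V
  i= 2: F-B =  4 → E
  i= 3: T-L =  8 → I
  i= 4: T-D = 16 → Q
  i= 5: P-L =  4 → E
  i= 6: Q-V = 21 → V
  i= 7: D-Y =  5 → F
  i= 8: E-J = 21 → V
  i= 9: R-N =  4 → E
  i=10: U-M =  8 → I
  i=11: H-R = 16 → Q
  i=12: Q-M =  4 → E
  i=13: X-C = 21 → V
  shifts repeat with period 7: FVEIQEV

FVEIQEV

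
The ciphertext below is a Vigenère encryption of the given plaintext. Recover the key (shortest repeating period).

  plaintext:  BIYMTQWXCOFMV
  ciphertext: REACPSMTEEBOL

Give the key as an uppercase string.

QWC

  i= 0: R-B = 16 → Q
  i= 1: E-I = 22 → W
  i= 2: A-Y =  2 → C
  i= 3: C-M = 16 → Q
  i= 4: P-T = 22 → W
  i= 5: S-Q =  2 → C
  i= 6: M-W = 16 → Q
  i= 7: T-X = 22 → W
  i= 8: E-C =  2 → C
  i= 9: E-O = 16 → Q
  i=10: B-F = 22 → W
  i=11: O-M =  2 → C
  i=12: L-V = 16 → Q
  shifts repeat with period 3: QWC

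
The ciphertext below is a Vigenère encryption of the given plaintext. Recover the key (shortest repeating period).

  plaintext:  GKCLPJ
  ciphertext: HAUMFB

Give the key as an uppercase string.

BQS

  i= 0: H-G =  1 → B
  i= 1: A-K = 16 → Q
  i= 2: U-C = 18 → S
  i= 3: M-L =  1 → B
  i= 4: F-P = 16 → Q
  i= 5: B-J = 18 → S
  shifts repeat with period 3: BQS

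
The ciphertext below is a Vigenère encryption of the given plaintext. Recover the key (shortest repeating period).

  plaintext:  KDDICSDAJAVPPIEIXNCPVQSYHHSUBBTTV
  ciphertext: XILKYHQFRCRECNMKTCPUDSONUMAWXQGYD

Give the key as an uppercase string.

  i= 0: X-K = 13 → N
  i= 1: I-D =  5 → F
  i= 2: L-D =  8 → I
  i= 3: K-I =  2 → C
  i= 4: Y-C = 22 → W
  i= 5: H-S = 15 → P
  i= 6: Q-D = 13 → N
  i= 7: F-A =  5 → F
  i= 8: R-J =  8 → I
  i= 9: C-A =  2 → C
  i=10: R-V = 22 → W
  i=11: E-P = 15 → P
  i=12: C-P = 13 → N
  i=13: N-I =  5 → F
  i=14: M-E =  8 → I
  i=15: K-I =  2 → C
  i=16: T-X = 22 → W
  i=17: C-N = 15 → P
  i=18: P-C = 13 → N
  i=19: U-P =  5 → F
  i=20: D-V =  8 → I
  i=21: S-Q =  2 → C
  i=22: O-S = 22 → W
  i=23: N-Y = 15 → P
  i=24: U-H = 13 → N
  i=25: M-H =  5 → F
  i=26: A-S =  8 → I
  i=27: W-U =  2 → C
  i=28: X-B = 22 → W
  i=29: Q-B = 15 → P
  i=30: G-T = 13 → N
  i=31: Y-T =  5 → F
  i=32: D-V =  8 → I
  shifts repeat with period 6: NFICWP

NFICWP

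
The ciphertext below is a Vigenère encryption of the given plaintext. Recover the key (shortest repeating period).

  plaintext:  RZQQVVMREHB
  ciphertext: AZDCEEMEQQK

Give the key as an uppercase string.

JANMJ

  i= 0: A-R =  9 → J
  i= 1: Z-Z =  0 → A
  i= 2: D-Q = 13 → N
  i= 3: C-Q = 12 → M
  i= 4: E-V =  9 → J
  i= 5: E-V =  9 → J
  i= 6: M-M =  0 → A
  i= 7: E-R = 13 → N
  i= 8: Q-E = 12 → M
  i= 9: Q-H =  9 → J
  i=10: K-B =  9 → J
  shifts repeat with period 5: JANMJ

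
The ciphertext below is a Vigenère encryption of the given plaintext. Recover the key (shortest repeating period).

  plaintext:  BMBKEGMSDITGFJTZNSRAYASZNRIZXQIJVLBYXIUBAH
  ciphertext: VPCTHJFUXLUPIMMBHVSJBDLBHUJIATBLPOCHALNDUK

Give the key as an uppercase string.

  i= 0: V-B = 20 → U
  i= 1: P-M =  3 → D
  i= 2: C-B =  1 → B
  i= 3: T-K =  9 → J
  i= 4: H-E =  3 → D
  i= 5: J-G =  3 → D
  i= 6: F-M = 19 → T
  i= 7: U-S =  2 → C
  i= 8: X-D = 20 → U
  i= 9: L-I =  3 → D
  i=10: U-T =  1 → B
  i=11: P-G =  9 → J
  i=12: I-F =  3 → D
  i=13: M-J =  3 → D
  i=14: M-T = 19 → T
  i=15: B-Z =  2 → C
  i=16: H-N = 20 → U
  i=17: V-S =  3 → D
  i=18: S-R =  1 → B
  i=19: J-A =  9 → J
  i=20: B-Y =  3 → D
  i=21: D-A =  3 → D
  i=22: L-S = 19 → T
  i=23: B-Z =  2 → C
  i=24: H-N = 20 → U
  i=25: U-R =  3 → D
  i=26: J-I =  1 → B
  i=27: I-Z =  9 → J
  i=28: A-X =  3 → D
  i=29: T-Q =  3 → D
  i=30: B-I = 19 → T
  i=31: L-J =  2 → C
  i=32: P-V = 20 → U
  i=33: O-L =  3 → D
  i=34: C-B =  1 → B
  i=35: H-Y =  9 → J
  i=36: A-X =  3 → D
  i=37: L-I =  3 → D
  i=38: N-U = 19 → T
  i=39: D-B =  2 → C
  i=40: U-A = 20 → U
  i=41: K-H =  3 → D
  shifts repeat with period 8: UDBJDDTC

UDBJDDTC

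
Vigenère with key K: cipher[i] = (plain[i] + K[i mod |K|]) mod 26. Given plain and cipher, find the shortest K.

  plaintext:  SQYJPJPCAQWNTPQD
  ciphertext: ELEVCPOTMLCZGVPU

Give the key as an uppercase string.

MVGMNGZR

  i= 0: E-S = 12 → M
  i= 1: L-Q = 21 → V
  i= 2: E-Y =  6 → G
  i= 3: V-J = 12 → M
  i= 4: C-P = 13 → N
  i= 5: P-J =  6 → G
  i= 6: O-P = 25 → Z
  i= 7: T-C = 17 → R
  i= 8: M-A = 12 → M
  i= 9: L-Q = 21 → V
  i=10: C-W =  6 → G
  i=11: Z-N = 12 → M
  i=12: G-T = 13 → N
  i=13: V-P =  6 → G
  i=14: P-Q = 25 → Z
  i=15: U-D = 17 → R
  shifts repeat with period 8: MVGMNGZR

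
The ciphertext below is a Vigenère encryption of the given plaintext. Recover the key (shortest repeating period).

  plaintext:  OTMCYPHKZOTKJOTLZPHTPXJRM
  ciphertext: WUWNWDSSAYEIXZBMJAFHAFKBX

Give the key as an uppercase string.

IBKLYOL

  i= 0: W-O =  8 → I
  i= 1: U-T =  1 → B
  i= 2: W-M = 10 → K
  i= 3: N-C = 11 → L
  i= 4: W-Y = 24 → Y
  i= 5: D-P = 14 → O
  i= 6: S-H = 11 → L
  i= 7: S-K =  8 → I
  i= 8: A-Z =  1 → B
  i= 9: Y-O = 10 → K
  i=10: E-T = 11 → L
  i=11: I-K = 24 → Y
  i=12: X-J = 14 → O
  i=13: Z-O = 11 → L
  i=14: B-T =  8 → I
  i=15: M-L =  1 → B
  i=16: J-Z = 10 → K
  i=17: A-P = 11 → L
  i=18: F-H = 24 → Y
  i=19: H-T = 14 → O
  i=20: A-P = 11 → L
  i=21: F-X =  8 → I
  i=22: K-J =  1 → B
  i=23: B-R = 10 → K
  i=24: X-M = 11 → L
  shifts repeat with period 7: IBKLYOL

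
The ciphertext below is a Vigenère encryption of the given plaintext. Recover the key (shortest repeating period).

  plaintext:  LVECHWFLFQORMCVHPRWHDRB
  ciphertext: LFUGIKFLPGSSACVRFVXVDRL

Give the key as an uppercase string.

  i= 0: L-L =  0 → A
  i= 1: F-V = 10 → K
  i= 2: U-E = 16 → Q
  i= 3: G-C =  4 → E
  i= 4: I-H =  1 → B
  i= 5: K-W = 14 → O
  i= 6: F-F =  0 → A
  i= 7: L-L =  0 → A
  i= 8: P-F = 10 → K
  i= 9: G-Q = 16 → Q
  i=10: S-O =  4 → E
  i=11: S-R =  1 → B
  i=12: A-M = 14 → O
  i=13: C-C =  0 → A
  i=14: V-V =  0 → A
  i=15: R-H = 10 → K
  i=16: F-P = 16 → Q
  i=17: V-R =  4 → E
  i=18: X-W =  1 → B
  i=19: V-H = 14 → O
  i=20: D-D =  0 → A
  i=21: R-R =  0 → A
  i=22: L-B = 10 → K
  shifts repeat with period 7: AKQEBOA

AKQEBOA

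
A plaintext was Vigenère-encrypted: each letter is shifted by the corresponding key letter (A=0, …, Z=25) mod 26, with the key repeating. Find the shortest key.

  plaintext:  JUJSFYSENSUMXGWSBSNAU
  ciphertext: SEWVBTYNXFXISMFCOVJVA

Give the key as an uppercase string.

JKNDWVG

  i= 0: S-J =  9 → J
  i= 1: E-U = 10 → K
  i= 2: W-J = 13 → N
  i= 3: V-S =  3 → D
  i= 4: B-F = 22 → W
  i= 5: T-Y = 21 → V
  i= 6: Y-S =  6 → G
  i= 7: N-E =  9 → J
  i= 8: X-N = 10 → K
  i= 9: F-S = 13 → N
  i=10: X-U =  3 → D
  i=11: I-M = 22 → W
  i=12: S-X = 21 → V
  i=13: M-G =  6 → G
  i=14: F-W =  9 → J
  i=15: C-S = 10 → K
  i=16: O-B = 13 → N
  i=17: V-S =  3 → D
  i=18: J-N = 22 → W
  i=19: V-A = 21 → V
  i=20: A-U =  6 → G
  shifts repeat with period 7: JKNDWVG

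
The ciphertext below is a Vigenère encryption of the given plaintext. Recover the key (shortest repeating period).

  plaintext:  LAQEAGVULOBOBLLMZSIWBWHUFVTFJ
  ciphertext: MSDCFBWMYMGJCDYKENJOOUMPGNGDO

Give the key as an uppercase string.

BSNYFV

  i= 0: M-L =  1 → B
  i= 1: S-A = 18 → S
  i= 2: D-Q = 13 → N
  i= 3: C-E = 24 → Y
  i= 4: F-A =  5 → F
  i= 5: B-G = 21 → V
  i= 6: W-V =  1 → B
  i= 7: M-U = 18 → S
  i= 8: Y-L = 13 → N
  i= 9: M-O = 24 → Y
  i=10: G-B =  5 → F
  i=11: J-O = 21 → V
  i=12: C-B =  1 → B
  i=13: D-L = 18 → S
  i=14: Y-L = 13 → N
  i=15: K-M = 24 → Y
  i=16: E-Z =  5 → F
  i=17: N-S = 21 → V
  i=18: J-I =  1 → B
  i=19: O-W = 18 → S
  i=20: O-B = 13 → N
  i=21: U-W = 24 → Y
  i=22: M-H =  5 → F
  i=23: P-U = 21 → V
  i=24: G-F =  1 → B
  i=25: N-V = 18 → S
  i=26: G-T = 13 → N
  i=27: D-F = 24 → Y
  i=28: O-J =  5 → F
  shifts repeat with period 6: BSNYFV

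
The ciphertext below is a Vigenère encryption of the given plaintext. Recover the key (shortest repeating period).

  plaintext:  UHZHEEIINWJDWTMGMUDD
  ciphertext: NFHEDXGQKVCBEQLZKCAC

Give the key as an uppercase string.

TYIXZ

  i= 0: N-U = 19 → T
  i= 1: F-H = 24 → Y
  i= 2: H-Z =  8 → I
  i= 3: E-H = 23 → X
  i= 4: D-E = 25 → Z
  i= 5: X-E = 19 → T
  i= 6: G-I = 24 → Y
  i= 7: Q-I =  8 → I
  i= 8: K-N = 23 → X
  i= 9: V-W = 25 → Z
  i=10: C-J = 19 → T
  i=11: B-D = 24 → Y
  i=12: E-W =  8 → I
  i=13: Q-T = 23 → X
  i=14: L-M = 25 → Z
  i=15: Z-G = 19 → T
  i=16: K-M = 24 → Y
  i=17: C-U =  8 → I
  i=18: A-D = 23 → X
  i=19: C-D = 25 → Z
  shifts repeat with period 5: TYIXZ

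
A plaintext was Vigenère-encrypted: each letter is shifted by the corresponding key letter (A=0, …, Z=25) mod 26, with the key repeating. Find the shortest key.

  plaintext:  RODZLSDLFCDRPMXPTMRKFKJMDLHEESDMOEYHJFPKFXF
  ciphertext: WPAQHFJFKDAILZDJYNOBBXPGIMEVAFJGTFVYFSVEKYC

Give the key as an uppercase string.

FBXRWNGU

  i= 0: W-R =  5 → F
  i= 1: P-O =  1 → B
  i= 2: A-D = 23 → X
  i= 3: Q-Z = 17 → R
  i= 4: H-L = 22 → W
  i= 5: F-S = 13 → N
  i= 6: J-D =  6 → G
  i= 7: F-L = 20 → U
  i= 8: K-F =  5 → F
  i= 9: D-C =  1 → B
  i=10: A-D = 23 → X
  i=11: I-R = 17 → R
  i=12: L-P = 22 → W
  i=13: Z-M = 13 → N
  i=14: D-X =  6 → G
  i=15: J-P = 20 → U
  i=16: Y-T =  5 → F
  i=17: N-M =  1 → B
  i=18: O-R = 23 → X
  i=19: B-K = 17 → R
  i=20: B-F = 22 → W
  i=21: X-K = 13 → N
  i=22: P-J =  6 → G
  i=23: G-M = 20 → U
  i=24: I-D =  5 → F
  i=25: M-L =  1 → B
  i=26: E-H = 23 → X
  i=27: V-E = 17 → R
  i=28: A-E = 22 → W
  i=29: F-S = 13 → N
  i=30: J-D =  6 → G
  i=31: G-M = 20 → U
  i=32: T-O =  5 → F
  i=33: F-E =  1 → B
  i=34: V-Y = 23 → X
  i=35: Y-H = 17 → R
  i=36: F-J = 22 → W
  i=37: S-F = 13 → N
  i=38: V-P =  6 → G
  i=39: E-K = 20 → U
  i=40: K-F =  5 → F
  i=41: Y-X =  1 → B
  i=42: C-F = 23 → X
  shifts repeat with period 8: FBXRWNGU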